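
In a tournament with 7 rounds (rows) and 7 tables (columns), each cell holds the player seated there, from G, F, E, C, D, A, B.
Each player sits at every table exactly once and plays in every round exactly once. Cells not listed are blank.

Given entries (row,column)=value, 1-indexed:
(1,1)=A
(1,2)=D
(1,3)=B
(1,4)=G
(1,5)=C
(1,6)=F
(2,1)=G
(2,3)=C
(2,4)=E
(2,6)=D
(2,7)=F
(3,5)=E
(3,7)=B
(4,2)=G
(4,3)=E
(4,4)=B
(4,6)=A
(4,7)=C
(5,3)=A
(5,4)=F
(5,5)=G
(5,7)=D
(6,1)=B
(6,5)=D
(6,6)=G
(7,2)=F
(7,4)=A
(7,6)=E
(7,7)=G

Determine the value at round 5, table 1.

Round 1, table 7: round 1 has {G, F, C, D, A, B} and table 7 has {G, F, C, D, B}, leaving only E.
Round 3, table 6: round 3 has {E, B} and table 6 has {G, F, E, D, A}, leaving only C.
Round 3, table 2: round 3 has {E, C, B} and table 2 has {G, F, D}, leaving only A.
Round 2, table 2: round 2 has {G, F, E, C, D} and table 2 has {G, F, D, A}, leaving only B.
Round 2, table 5: round 2 has {G, F, E, C, D, B} and table 5 has {G, E, C, D}, leaving only A.
Round 3, table 4: round 3 has {E, C, A, B} and table 4 has {G, F, E, A, B}, leaving only D.
Round 3, table 1: round 3 has {E, C, D, A, B} and table 1 has {G, A, B}, leaving only F.
Round 3, table 3: round 3 has {F, E, C, D, A, B} and table 3 has {E, C, A, B}, leaving only G.
Round 4, table 1: round 4 has {G, E, C, A, B} and table 1 has {G, F, A, B}, leaving only D.
Round 4, table 5: round 4 has {G, E, C, D, A, B} and table 5 has {G, E, C, D, A}, leaving only F.
Round 5, table 6: round 5 has {G, F, D, A} and table 6 has {G, F, E, C, D, A}, leaving only B.
Round 6, table 3: round 6 has {G, D, B} and table 3 has {G, E, C, A, B}, leaving only F.
Round 6, table 4: round 6 has {G, F, D, B} and table 4 has {G, F, E, D, A, B}, leaving only C.
Round 6, table 2: round 6 has {G, F, C, D, B} and table 2 has {G, F, D, A, B}, leaving only E.
Round 5, table 2: round 5 has {G, F, D, A, B} and table 2 has {G, F, E, D, A, B}, leaving only C.
Round 5 already has {G, F, C, D, A, B} and table 1 already has {G, F, D, A, B}, so round 5, table 1 must be E.

E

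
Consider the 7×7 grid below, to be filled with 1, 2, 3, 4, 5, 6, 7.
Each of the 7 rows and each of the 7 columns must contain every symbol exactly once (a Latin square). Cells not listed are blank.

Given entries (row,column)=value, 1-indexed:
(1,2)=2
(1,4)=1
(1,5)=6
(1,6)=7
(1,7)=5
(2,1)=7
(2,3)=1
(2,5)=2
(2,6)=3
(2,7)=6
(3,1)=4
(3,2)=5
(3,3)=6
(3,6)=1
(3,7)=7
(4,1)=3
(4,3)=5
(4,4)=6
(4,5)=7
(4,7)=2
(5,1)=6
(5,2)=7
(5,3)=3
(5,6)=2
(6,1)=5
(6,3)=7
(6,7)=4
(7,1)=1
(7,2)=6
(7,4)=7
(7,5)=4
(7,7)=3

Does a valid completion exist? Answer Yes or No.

No

Row 1, column 1: row 1 together with column 1 already contain {1, 2, 3, 4, 5, 6, 7} — every symbol — so nothing can go there. The grid has no valid completion.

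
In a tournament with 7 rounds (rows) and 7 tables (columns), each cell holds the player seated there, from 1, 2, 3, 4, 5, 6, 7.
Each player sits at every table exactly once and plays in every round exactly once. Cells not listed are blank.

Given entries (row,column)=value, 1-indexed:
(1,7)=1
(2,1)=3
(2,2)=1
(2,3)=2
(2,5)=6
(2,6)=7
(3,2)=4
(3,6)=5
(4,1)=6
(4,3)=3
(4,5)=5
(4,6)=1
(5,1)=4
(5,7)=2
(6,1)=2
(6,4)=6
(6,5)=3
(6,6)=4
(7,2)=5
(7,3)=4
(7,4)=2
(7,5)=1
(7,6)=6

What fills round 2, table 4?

5

Round 5, table 5: round 5 has {2, 4} and table 5 has {1, 3, 5, 6}, leaving only 7.
Round 3, table 5: round 3 has {4, 5} and table 5 has {1, 3, 5, 6, 7}, leaving only 2.
Round 1, table 5: round 1 has {1} and table 5 has {1, 2, 3, 5, 6, 7}, leaving only 4.
Round 5, table 6: round 5 has {2, 4, 7} and table 6 has {1, 4, 5, 6, 7}, leaving only 3.
Round 1, table 6: round 1 has {1, 4} and table 6 has {1, 3, 4, 5, 6, 7}, leaving only 2.
Round 5, table 2: round 5 has {2, 3, 4, 7} and table 2 has {1, 4, 5}, leaving only 6.
Round 6, table 2: round 6 has {2, 3, 4, 6} and table 2 has {1, 4, 5, 6}, leaving only 7.
Round 1, table 2: round 1 has {1, 2, 4} and table 2 has {1, 4, 5, 6, 7}, leaving only 3.
Round 4, table 2: round 4 has {1, 3, 5, 6} and table 2 has {1, 3, 4, 5, 6, 7}, leaving only 2.
Round 6, table 7: round 6 has {2, 3, 4, 6, 7} and table 7 has {1, 2}, leaving only 5.
Round 2, table 7: round 2 has {1, 2, 3, 6, 7} and table 7 has {1, 2, 5}, leaving only 4.
Round 2 already has {1, 2, 3, 4, 6, 7} and table 4 already has {2, 6}, so round 2, table 4 must be 5.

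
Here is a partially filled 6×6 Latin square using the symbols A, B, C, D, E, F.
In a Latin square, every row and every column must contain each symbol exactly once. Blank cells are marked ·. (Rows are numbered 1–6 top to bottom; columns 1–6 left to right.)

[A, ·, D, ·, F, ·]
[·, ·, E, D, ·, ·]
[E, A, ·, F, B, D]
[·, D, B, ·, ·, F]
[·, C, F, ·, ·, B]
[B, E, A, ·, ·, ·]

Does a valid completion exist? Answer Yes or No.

No

Row 1, column 2: row 1 has {A, D, F} and column 2 has {A, C, D, E}, so it must be B.
Row 2, column 2: row 2 has {D, E} and column 2 has {A, B, C, D, E}, so it must be F.
Row 2, column 1: row 2 has {D, E, F} and column 1 has {A, B, E}, so it must be C.
Now row 4, column 1: row 4 together with column 1 already contain {A, B, C, D, E, F} — every symbol — so nothing can go there. The grid has no valid completion.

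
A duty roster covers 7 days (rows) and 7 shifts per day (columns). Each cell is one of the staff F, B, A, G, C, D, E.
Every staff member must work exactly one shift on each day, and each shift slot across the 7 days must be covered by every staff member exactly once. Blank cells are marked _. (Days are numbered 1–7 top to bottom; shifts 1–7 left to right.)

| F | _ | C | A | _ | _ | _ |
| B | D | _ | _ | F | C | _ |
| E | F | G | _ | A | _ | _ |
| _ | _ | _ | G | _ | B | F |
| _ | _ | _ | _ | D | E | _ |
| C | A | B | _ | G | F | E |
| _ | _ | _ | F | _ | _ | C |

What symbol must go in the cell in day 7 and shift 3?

Day 2, shift 4: day 2 has {F, B, C, D} and shift 4 has {F, A, G}, leaving only E.
Day 2, shift 3: day 2 has {F, B, C, D, E} and shift 3 has {B, G, C}, leaving only A.
Day 2, shift 7: day 2 has {F, B, A, C, D, E} and shift 7 has {F, C, E}, leaving only G.
Day 3, shift 6: day 3 has {F, A, G, E} and shift 6 has {F, B, C, E}, leaving only D.
Day 1, shift 6: day 1 has {F, A, C} and shift 6 has {F, B, C, D, E}, leaving only G.
Day 3, shift 7: day 3 has {F, A, G, D, E} and shift 7 has {F, G, C, E}, leaving only B.
Day 1, shift 7: day 1 has {F, A, G, C} and shift 7 has {F, B, G, C, E}, leaving only D.
Day 3, shift 4: day 3 has {F, B, A, G, D, E} and shift 4 has {F, A, G, E}, leaving only C.
Day 5, shift 3: day 5 has {D, E} and shift 3 has {B, A, G, C}, leaving only F.
Day 5, shift 4: day 5 has {F, D, E} and shift 4 has {F, A, G, C, E}, leaving only B.
Day 5, shift 7: day 5 has {F, B, D, E} and shift 7 has {F, B, G, C, D, E}, leaving only A.
Day 5, shift 1: day 5 has {F, B, A, D, E} and shift 1 has {F, B, C, E}, leaving only G.
Day 5, shift 2: day 5 has {F, B, A, G, D, E} and shift 2 has {F, A, D}, leaving only C.
Day 4, shift 2: day 4 has {F, B, G} and shift 2 has {F, A, C, D}, leaving only E.
Day 1, shift 2: day 1 has {F, A, G, C, D} and shift 2 has {F, A, C, D, E}, leaving only B.
Day 1, shift 5: day 1 has {F, B, A, G, C, D} and shift 5 has {F, A, G, D}, leaving only E.
Day 4, shift 3: day 4 has {F, B, G, E} and shift 3 has {F, B, A, G, C}, leaving only D.
Day 7 already has {F, C} and shift 3 already has {F, B, A, G, C, D}, so day 7, shift 3 must be E.

E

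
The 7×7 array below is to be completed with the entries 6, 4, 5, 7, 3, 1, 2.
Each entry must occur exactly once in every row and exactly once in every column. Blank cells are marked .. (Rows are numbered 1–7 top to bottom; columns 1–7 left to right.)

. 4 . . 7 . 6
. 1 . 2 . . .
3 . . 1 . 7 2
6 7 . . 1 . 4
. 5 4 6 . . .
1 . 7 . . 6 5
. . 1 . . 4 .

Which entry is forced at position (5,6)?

Row 3, column 2: row 3 has {7, 3, 1, 2} and column 2 has {4, 5, 7, 1}, leaving only 6.
Row 3, column 3: row 3 has {6, 7, 3, 1, 2} and column 3 has {4, 7, 1}, leaving only 5.
Row 3, column 5: row 3 has {6, 5, 7, 3, 1, 2} and column 5 has {7, 1}, leaving only 4.
Row 5, column 6 is narrowed to {3, 1, 2}.
If it were 3, then row 6, column 5 would be left with no valid symbol.
If it were 1, propagating the remaining blanks reaches a contradiction.
So row 5, column 6 must be 2.

2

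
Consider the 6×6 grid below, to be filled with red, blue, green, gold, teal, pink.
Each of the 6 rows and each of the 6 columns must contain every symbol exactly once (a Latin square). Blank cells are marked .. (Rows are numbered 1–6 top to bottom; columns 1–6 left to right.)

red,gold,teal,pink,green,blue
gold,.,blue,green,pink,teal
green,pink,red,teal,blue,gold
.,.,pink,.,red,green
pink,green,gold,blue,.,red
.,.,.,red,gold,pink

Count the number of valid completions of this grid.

2

Row 2, column 2: eliminating its row and column leaves {red}.
Row 4, column 1: eliminating its row and column leaves {blue, teal}.
Row 4, column 2: eliminating its row and column leaves {blue, teal}.
Row 4, column 4: eliminating its row and column leaves {gold}.
Row 5, column 5: eliminating its row and column leaves {teal}.
Row 6, column 1: eliminating its row and column leaves {blue, teal}.
Row 6, column 2: eliminating its row and column leaves {blue, teal}.
Row 6, column 3: eliminating its row and column leaves {green}.
Enumerating the assignments across these blanks that avoid any row or column repeat gives 2 completions.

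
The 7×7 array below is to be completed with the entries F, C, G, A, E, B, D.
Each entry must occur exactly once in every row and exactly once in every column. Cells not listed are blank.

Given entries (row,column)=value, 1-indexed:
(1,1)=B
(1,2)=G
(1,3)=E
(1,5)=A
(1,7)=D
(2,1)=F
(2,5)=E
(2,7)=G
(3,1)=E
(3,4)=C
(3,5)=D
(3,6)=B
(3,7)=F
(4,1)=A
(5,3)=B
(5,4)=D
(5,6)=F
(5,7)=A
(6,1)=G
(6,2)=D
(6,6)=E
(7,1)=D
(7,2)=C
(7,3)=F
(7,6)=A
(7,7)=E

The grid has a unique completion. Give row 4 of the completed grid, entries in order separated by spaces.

Row 1, column 4: row 1 has {G, A, E, B, D} and column 4 has {C, D}, leaving only F.
Row 1, column 6: row 1 has {F, G, A, E, B, D} and column 6 has {F, A, E, B}, leaving only C.
Row 2, column 6: row 2 has {F, G, E} and column 6 has {F, C, A, E, B}, leaving only D.
Row 4, column 6: row 4 has {A} and column 6 has {F, C, A, E, B, D}, leaving only G.
Row 3, column 2: row 3 has {F, C, E, B, D} and column 2 has {C, G, D}, leaving only A.
Row 2, column 2: row 2 has {F, G, E, D} and column 2 has {C, G, A, D}, leaving only B.
Row 2, column 4: row 2 has {F, G, E, B, D} and column 4 has {F, C, D}, leaving only A.
Row 2, column 3: row 2 has {F, G, A, E, B, D} and column 3 has {F, E, B}, leaving only C.
Row 4, column 3: row 4 has {G, A} and column 3 has {F, C, E, B}, leaving only D.
Row 3, column 3: row 3 has {F, C, A, E, B, D} and column 3 has {F, C, E, B, D}, leaving only G.
Row 5, column 1: row 5 has {F, A, B, D} and column 1 has {F, G, A, E, B, D}, leaving only C.
Row 5, column 2: row 5 has {F, C, A, B, D} and column 2 has {C, G, A, B, D}, leaving only E.
Row 4, column 2: row 4 has {G, A, D} and column 2 has {C, G, A, E, B, D}, leaving only F.
Row 5, column 5: row 5 has {F, C, A, E, B, D} and column 5 has {A, E, D}, leaving only G.
Row 6, column 3: row 6 has {G, E, D} and column 3 has {F, C, G, E, B, D}, leaving only A.
Row 6, column 4: row 6 has {G, A, E, D} and column 4 has {F, C, A, D}, leaving only B.
Row 4, column 4: row 4 has {F, G, A, D} and column 4 has {F, C, A, B, D}, leaving only E.
Row 6, column 7: row 6 has {G, A, E, B, D} and column 7 has {F, G, A, E, D}, leaving only C.
Row 4, column 7: row 4 has {F, G, A, E, D} and column 7 has {F, C, G, A, E, D}, leaving only B.
Row 4, column 5: row 4 has {F, G, A, E, B, D} and column 5 has {G, A, E, D}, leaving only C.
So row 4 reads: A F D E C G B.

A F D E C G B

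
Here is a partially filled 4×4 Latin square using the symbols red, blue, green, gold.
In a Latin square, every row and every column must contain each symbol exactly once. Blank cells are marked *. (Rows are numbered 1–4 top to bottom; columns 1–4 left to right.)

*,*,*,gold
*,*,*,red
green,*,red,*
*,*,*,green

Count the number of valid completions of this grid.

Row 1, column 1: eliminating its row and column leaves {red, blue}.
Row 1, column 2: eliminating its row and column leaves {red, blue, green}.
Row 1, column 3: eliminating its row and column leaves {blue, green}.
Row 2, column 1: eliminating its row and column leaves {blue, gold}.
Row 2, column 2: eliminating its row and column leaves {blue, green, gold}.
Row 2, column 3: eliminating its row and column leaves {blue, green, gold}.
Row 3, column 2: eliminating its row and column leaves {blue, gold}.
Row 3, column 4: eliminating its row and column leaves {blue}.
Row 4, column 1: eliminating its row and column leaves {red, blue, gold}.
Row 4, column 2: eliminating its row and column leaves {red, blue, gold}.
Row 4, column 3: eliminating its row and column leaves {blue, gold}.
Enumerating the assignments across these blanks that avoid any row or column repeat gives 4 completions.

4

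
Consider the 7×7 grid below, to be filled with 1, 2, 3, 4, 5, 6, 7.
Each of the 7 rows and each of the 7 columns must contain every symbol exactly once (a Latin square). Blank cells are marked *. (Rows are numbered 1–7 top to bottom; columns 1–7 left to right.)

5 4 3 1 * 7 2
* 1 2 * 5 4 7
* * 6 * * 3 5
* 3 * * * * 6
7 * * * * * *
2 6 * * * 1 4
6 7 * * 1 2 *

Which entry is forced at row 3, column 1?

1

Row 1, column 5: row 1 has {1, 2, 3, 4, 5, 7} and column 5 has {1, 5}, leaving only 6.
Row 2, column 1: row 2 has {1, 2, 4, 5, 7} and column 1 has {2, 5, 6, 7}, leaving only 3.
Row 2, column 4: row 2 has {1, 2, 3, 4, 5, 7} and column 4 has {1}, leaving only 6.
Row 3, column 2: row 3 has {3, 5, 6} and column 2 has {1, 3, 4, 6, 7}, leaving only 2.
Row 4, column 6: row 4 has {3, 6} and column 6 has {1, 2, 3, 4, 7}, leaving only 5.
Row 5, column 2: row 5 has {7} and column 2 has {1, 2, 3, 4, 6, 7}, leaving only 5.
Row 5, column 6: row 5 has {5, 7} and column 6 has {1, 2, 3, 4, 5, 7}, leaving only 6.
Row 7, column 7: row 7 has {1, 2, 6, 7} and column 7 has {2, 4, 5, 6, 7}, leaving only 3.
Row 5, column 7: row 5 has {5, 6, 7} and column 7 has {2, 3, 4, 5, 6, 7}, leaving only 1.
Row 5, column 3: row 5 has {1, 5, 6, 7} and column 3 has {2, 3, 6}, leaving only 4.
Row 7, column 3: row 7 has {1, 2, 3, 6, 7} and column 3 has {2, 3, 4, 6}, leaving only 5.
Row 6, column 3: row 6 has {1, 2, 4, 6} and column 3 has {2, 3, 4, 5, 6}, leaving only 7.
Row 4, column 3: row 4 has {3, 5, 6} and column 3 has {2, 3, 4, 5, 6, 7}, leaving only 1.
Row 4, column 1: row 4 has {1, 3, 5, 6} and column 1 has {2, 3, 5, 6, 7}, leaving only 4.
Row 3 already has {2, 3, 5, 6} and column 1 already has {2, 3, 4, 5, 6, 7}, so row 3, column 1 must be 1.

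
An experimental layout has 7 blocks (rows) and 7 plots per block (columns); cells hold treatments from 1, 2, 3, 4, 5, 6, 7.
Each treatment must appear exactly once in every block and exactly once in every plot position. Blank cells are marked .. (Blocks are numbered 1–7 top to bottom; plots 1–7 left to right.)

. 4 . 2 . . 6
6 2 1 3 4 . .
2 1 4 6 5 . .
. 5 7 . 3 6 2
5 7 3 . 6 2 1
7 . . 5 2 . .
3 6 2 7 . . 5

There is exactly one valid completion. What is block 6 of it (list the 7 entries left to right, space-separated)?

7 3 6 5 2 1 4

Block 6, plot 2: block 6 has {2, 5, 7} and plot 2 has {1, 2, 4, 5, 6, 7}, leaving only 3.
Block 6, plot 3: block 6 has {2, 3, 5, 7} and plot 3 has {1, 2, 3, 4, 7}, leaving only 6.
Block 6, plot 7: block 6 has {2, 3, 5, 6, 7} and plot 7 has {1, 2, 5, 6}, leaving only 4.
Block 6, plot 6: block 6 has {2, 3, 4, 5, 6, 7} and plot 6 has {2, 6}, leaving only 1.
So block 6 reads: 7 3 6 5 2 1 4.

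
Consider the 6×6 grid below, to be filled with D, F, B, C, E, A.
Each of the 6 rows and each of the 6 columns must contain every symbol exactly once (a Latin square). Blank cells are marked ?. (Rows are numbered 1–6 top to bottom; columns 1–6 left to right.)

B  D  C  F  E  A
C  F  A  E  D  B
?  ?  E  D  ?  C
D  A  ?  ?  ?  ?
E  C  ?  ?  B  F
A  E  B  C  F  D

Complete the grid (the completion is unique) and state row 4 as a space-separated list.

D A F B C E

Row 4, column 3: row 4 has {D, A} and column 3 has {B, C, E, A}, leaving only F.
Row 4, column 4: row 4 has {D, F, A} and column 4 has {D, F, C, E}, leaving only B.
Row 4, column 5: row 4 has {D, F, B, A} and column 5 has {D, F, B, E}, leaving only C.
Row 4, column 6: row 4 has {D, F, B, C, A} and column 6 has {D, F, B, C, A}, leaving only E.
So row 4 reads: D A F B C E.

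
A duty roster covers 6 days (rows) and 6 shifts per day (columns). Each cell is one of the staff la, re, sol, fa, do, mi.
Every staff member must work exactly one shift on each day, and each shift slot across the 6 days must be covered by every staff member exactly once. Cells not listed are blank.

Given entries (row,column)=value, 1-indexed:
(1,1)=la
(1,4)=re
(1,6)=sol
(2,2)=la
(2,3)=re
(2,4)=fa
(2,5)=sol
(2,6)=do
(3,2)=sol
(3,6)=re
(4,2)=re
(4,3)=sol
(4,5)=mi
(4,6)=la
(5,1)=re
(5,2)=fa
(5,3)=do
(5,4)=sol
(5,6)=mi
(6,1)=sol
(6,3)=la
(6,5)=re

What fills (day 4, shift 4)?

Day 4 already has {la, re, sol, mi} and shift 4 already has {re, sol, fa}, so day 4, shift 4 must be do.

do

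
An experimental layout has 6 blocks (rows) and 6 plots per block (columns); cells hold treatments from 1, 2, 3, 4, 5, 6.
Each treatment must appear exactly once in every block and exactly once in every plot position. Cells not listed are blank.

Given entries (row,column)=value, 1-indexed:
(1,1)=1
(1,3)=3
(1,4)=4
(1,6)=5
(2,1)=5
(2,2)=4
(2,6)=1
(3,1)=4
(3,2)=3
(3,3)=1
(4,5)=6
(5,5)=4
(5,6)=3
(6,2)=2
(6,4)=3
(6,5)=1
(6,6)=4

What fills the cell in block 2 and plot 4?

6

Block 1, plot 2: block 1 has {1, 3, 4, 5} and plot 2 has {2, 3, 4}, leaving only 6.
Block 1, plot 5: block 1 has {1, 3, 4, 5, 6} and plot 5 has {1, 4, 6}, leaving only 2.
Block 2, plot 5: block 2 has {1, 4, 5} and plot 5 has {1, 2, 4, 6}, leaving only 3.
Block 3, plot 5: block 3 has {1, 3, 4} and plot 5 has {1, 2, 3, 4, 6}, leaving only 5.
Block 4, plot 6: block 4 has {6} and plot 6 has {1, 3, 4, 5}, leaving only 2.
Block 3, plot 6: block 3 has {1, 3, 4, 5} and plot 6 has {1, 2, 3, 4, 5}, leaving only 6.
Block 3, plot 4: block 3 has {1, 3, 4, 5, 6} and plot 4 has {3, 4}, leaving only 2.
Block 2 already has {1, 3, 4, 5} and plot 4 already has {2, 3, 4}, so block 2, plot 4 must be 6.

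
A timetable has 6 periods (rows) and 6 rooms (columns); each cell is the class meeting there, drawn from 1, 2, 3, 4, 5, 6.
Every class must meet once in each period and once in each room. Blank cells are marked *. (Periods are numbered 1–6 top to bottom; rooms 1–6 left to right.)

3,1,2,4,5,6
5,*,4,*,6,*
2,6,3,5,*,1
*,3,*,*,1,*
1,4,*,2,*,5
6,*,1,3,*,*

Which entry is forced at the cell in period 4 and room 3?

Period 2, room 2: period 2 has {4, 5, 6} and room 2 has {1, 3, 4, 6}, leaving only 2.
Period 2, room 4: period 2 has {2, 4, 5, 6} and room 4 has {2, 3, 4, 5}, leaving only 1.
Period 2, room 6: period 2 has {1, 2, 4, 5, 6} and room 6 has {1, 5, 6}, leaving only 3.
Period 3, room 5: period 3 has {1, 2, 3, 5, 6} and room 5 has {1, 5, 6}, leaving only 4.
Period 4, room 1: period 4 has {1, 3} and room 1 has {1, 2, 3, 5, 6}, leaving only 4.
Period 4, room 4: period 4 has {1, 3, 4} and room 4 has {1, 2, 3, 4, 5}, leaving only 6.
Period 4 already has {1, 3, 4, 6} and room 3 already has {1, 2, 3, 4}, so period 4, room 3 must be 5.

5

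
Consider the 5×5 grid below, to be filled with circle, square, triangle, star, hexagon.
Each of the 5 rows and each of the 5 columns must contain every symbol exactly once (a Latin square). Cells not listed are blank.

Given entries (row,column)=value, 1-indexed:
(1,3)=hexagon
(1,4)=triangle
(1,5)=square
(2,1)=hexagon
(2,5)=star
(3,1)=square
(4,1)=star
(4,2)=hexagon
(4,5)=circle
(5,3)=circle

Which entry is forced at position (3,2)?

circle

Row 1, column 1: row 1 has {square, triangle, hexagon} and column 1 has {square, star, hexagon}, leaving only circle.
Row 1, column 2: row 1 has {circle, square, triangle, hexagon} and column 2 has {hexagon}, leaving only star.
Row 4, column 4: row 4 has {circle, star, hexagon} and column 4 has {triangle}, leaving only square.
Row 2, column 4: row 2 has {star, hexagon} and column 4 has {square, triangle}, leaving only circle.
Row 4, column 3: row 4 has {circle, square, star, hexagon} and column 3 has {circle, hexagon}, leaving only triangle.
Row 2, column 3: row 2 has {circle, star, hexagon} and column 3 has {circle, triangle, hexagon}, leaving only square.
Row 2, column 2: row 2 has {circle, square, star, hexagon} and column 2 has {star, hexagon}, leaving only triangle.
Row 3 already has {square} and column 2 already has {triangle, star, hexagon}, so row 3, column 2 must be circle.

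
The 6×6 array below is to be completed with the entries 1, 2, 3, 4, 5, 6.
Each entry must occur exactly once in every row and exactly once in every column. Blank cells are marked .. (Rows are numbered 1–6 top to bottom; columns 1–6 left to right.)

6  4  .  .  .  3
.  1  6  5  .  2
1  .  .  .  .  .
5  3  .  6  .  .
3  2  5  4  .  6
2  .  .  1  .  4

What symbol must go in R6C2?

5

Row 1, column 4: row 1 has {3, 4, 6} and column 4 has {1, 4, 5, 6}, leaving only 2.
Row 1, column 3: row 1 has {2, 3, 4, 6} and column 3 has {5, 6}, leaving only 1.
Row 1, column 5: row 1 has {1, 2, 3, 4, 6} and column 5 has {}, leaving only 5.
Row 2, column 1: row 2 has {1, 2, 5, 6} and column 1 has {1, 2, 3, 5, 6}, leaving only 4.
Row 2, column 5: row 2 has {1, 2, 4, 5, 6} and column 5 has {5}, leaving only 3.
Row 3, column 4: row 3 has {1} and column 4 has {1, 2, 4, 5, 6}, leaving only 3.
Row 3, column 6: row 3 has {1, 3} and column 6 has {2, 3, 4, 6}, leaving only 5.
Row 3, column 2: row 3 has {1, 3, 5} and column 2 has {1, 2, 3, 4}, leaving only 6.
Row 6 already has {1, 2, 4} and column 2 already has {1, 2, 3, 4, 6}, so row 6, column 2 must be 5.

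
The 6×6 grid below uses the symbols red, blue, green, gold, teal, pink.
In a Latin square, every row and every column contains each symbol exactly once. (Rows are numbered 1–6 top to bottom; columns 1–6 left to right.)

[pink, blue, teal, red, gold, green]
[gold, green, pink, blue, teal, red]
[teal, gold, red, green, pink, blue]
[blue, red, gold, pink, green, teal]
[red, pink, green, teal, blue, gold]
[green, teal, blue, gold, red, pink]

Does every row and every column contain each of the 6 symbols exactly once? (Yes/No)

Each row is a permutation of the 6 symbols, and so is each column.

Yes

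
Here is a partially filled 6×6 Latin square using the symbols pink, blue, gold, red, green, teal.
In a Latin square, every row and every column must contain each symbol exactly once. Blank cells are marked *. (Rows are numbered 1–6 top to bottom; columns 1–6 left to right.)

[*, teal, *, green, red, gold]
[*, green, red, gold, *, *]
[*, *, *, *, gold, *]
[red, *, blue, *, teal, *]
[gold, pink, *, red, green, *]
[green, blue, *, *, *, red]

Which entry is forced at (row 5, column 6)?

Row 1, column 3: row 1 has {gold, red, green, teal} and column 3 has {blue, red}, leaving only pink.
Row 1, column 1: row 1 has {pink, gold, red, green, teal} and column 1 has {gold, red, green}, leaving only blue.
Row 3, column 2: row 3 has {gold} and column 2 has {pink, blue, green, teal}, leaving only red.
Row 4, column 2: row 4 has {blue, red, teal} and column 2 has {pink, blue, red, green, teal}, leaving only gold.
Row 4, column 4: row 4 has {blue, gold, red, teal} and column 4 has {gold, red, green}, leaving only pink.
Row 4, column 6: row 4 has {pink, blue, gold, red, teal} and column 6 has {gold, red}, leaving only green.
Row 5, column 3: row 5 has {pink, gold, red, green} and column 3 has {pink, blue, red}, leaving only teal.
Row 5 already has {pink, gold, red, green, teal} and column 6 already has {gold, red, green}, so row 5, column 6 must be blue.

blue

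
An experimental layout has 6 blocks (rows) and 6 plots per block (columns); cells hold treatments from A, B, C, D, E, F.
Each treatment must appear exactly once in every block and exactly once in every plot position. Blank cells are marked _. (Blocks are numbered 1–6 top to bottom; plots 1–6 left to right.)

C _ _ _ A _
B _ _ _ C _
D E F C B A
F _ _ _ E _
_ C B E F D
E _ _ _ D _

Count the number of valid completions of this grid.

20

Block 1, plot 2: eliminating its block and plot leaves {B, D, F}.
Block 1, plot 3: eliminating its block and plot leaves {D, E}.
Block 1, plot 4: eliminating its block and plot leaves {B, D, F}.
Block 1, plot 6: eliminating its block and plot leaves {B, E, F}.
Block 2, plot 2: eliminating its block and plot leaves {A, D, F}.
Block 2, plot 3: eliminating its block and plot leaves {A, D, E}.
Block 2, plot 4: eliminating its block and plot leaves {A, D, F}.
Block 2, plot 6: eliminating its block and plot leaves {E, F}.
Block 4, plot 2: eliminating its block and plot leaves {A, B, D}.
Block 4, plot 3: eliminating its block and plot leaves {A, C, D}.
Block 4, plot 4: eliminating its block and plot leaves {A, B, D}.
Block 4, plot 6: eliminating its block and plot leaves {B, C}.
Block 5, plot 1: eliminating its block and plot leaves {A}.
Block 6, plot 2: eliminating its block and plot leaves {A, B, F}.
Block 6, plot 3: eliminating its block and plot leaves {A, C}.
Block 6, plot 4: eliminating its block and plot leaves {A, B, F}.
Block 6, plot 6: eliminating its block and plot leaves {B, C, F}.
Enumerating the assignments across these blanks that avoid any block or plot repeat gives 20 completions.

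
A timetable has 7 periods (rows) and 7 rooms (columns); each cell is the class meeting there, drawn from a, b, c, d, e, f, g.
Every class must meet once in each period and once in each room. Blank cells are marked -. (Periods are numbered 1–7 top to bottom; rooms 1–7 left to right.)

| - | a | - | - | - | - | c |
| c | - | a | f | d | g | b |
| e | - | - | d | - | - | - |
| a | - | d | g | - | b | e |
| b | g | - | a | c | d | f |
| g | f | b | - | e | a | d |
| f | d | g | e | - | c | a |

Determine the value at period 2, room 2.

e

Period 2 already has {a, b, c, d, f, g} and room 2 already has {a, d, f, g}, so period 2, room 2 must be e.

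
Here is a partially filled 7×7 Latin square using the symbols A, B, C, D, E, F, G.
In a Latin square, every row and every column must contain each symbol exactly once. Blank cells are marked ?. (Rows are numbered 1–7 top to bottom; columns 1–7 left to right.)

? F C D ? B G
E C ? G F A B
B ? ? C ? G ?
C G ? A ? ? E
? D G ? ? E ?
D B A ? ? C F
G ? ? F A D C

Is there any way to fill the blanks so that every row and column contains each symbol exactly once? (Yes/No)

No

Row 1, column 1: row 1 has {B, C, D, F, G} and column 1 has {B, C, D, E, G}, so it must be A.
Row 1, column 5: row 1 has {A, B, C, D, F, G} and column 5 has {A, F}, so it must be E.
Row 2, column 3: row 2 has {A, B, C, E, F, G} and column 3 has {A, C, G}, so it must be D.
Row 3, column 5: row 3 has {B, C, G} and column 5 has {A, E, F}, so it must be D.
Row 3, column 7: row 3 has {B, C, D, G} and column 7 has {B, C, E, F, G}, so it must be A.
Now row 5, column 7: row 5 together with column 7 already contain {A, B, C, D, E, F, G} — every symbol — so nothing can go there. The grid has no valid completion.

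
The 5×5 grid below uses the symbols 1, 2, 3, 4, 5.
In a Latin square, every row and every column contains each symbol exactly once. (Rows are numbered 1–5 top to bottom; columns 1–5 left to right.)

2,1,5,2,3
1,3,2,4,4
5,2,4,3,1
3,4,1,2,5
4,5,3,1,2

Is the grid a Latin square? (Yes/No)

Row 2 contains 4 twice (at columns 4 and 5); row 1 is also not a permutation.

No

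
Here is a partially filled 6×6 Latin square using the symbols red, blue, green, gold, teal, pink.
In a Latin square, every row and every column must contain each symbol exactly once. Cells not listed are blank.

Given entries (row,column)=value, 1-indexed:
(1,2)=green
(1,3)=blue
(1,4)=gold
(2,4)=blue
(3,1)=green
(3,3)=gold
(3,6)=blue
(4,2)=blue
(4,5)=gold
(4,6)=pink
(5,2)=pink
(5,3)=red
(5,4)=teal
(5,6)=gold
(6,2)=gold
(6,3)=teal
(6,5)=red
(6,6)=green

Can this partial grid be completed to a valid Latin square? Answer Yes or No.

No

Row 4, column 3: row 4 has {blue, gold, pink} and column 3 has {red, blue, gold, teal}, so it must be green.
Row 2, column 3: row 2 has {blue} and column 3 has {red, blue, green, gold, teal}, so it must be pink.
Row 4, column 4: row 4 has {blue, green, gold, pink} and column 4 has {blue, gold, teal}, so it must be red.
Row 3, column 4: row 3 has {blue, green, gold} and column 4 has {red, blue, gold, teal}, so it must be pink.
Now row 6, column 4: row 6 together with column 4 already contain {red, blue, green, gold, teal, pink} — every symbol — so nothing can go there. The grid has no valid completion.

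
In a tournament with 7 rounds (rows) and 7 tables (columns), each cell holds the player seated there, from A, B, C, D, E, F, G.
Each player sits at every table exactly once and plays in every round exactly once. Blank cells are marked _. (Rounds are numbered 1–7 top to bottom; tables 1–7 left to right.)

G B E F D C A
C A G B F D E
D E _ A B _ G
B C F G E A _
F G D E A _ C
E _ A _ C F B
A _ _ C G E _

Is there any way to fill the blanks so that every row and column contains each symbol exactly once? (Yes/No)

No

Round 3, table 6: round 3 together with table 6 already contain {A, B, C, D, E, F, G} — every symbol — so nothing can go there. The grid has no valid completion.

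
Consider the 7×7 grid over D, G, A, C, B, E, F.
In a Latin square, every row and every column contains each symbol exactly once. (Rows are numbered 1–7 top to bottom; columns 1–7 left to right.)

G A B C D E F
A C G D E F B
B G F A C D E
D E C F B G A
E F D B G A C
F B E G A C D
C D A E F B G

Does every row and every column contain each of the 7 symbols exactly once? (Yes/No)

Each row is a permutation of the 7 symbols, and so is each column.

Yes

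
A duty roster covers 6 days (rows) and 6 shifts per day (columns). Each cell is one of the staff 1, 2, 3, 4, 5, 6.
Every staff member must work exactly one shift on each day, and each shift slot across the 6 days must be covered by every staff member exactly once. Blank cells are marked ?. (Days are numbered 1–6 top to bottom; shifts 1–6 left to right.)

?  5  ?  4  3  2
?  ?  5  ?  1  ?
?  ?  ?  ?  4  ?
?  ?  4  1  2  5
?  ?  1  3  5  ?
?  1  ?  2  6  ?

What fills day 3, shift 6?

Day 1, shift 3: day 1 has {2, 3, 4, 5} and shift 3 has {1, 4, 5}, leaving only 6.
Day 1, shift 1: day 1 has {2, 3, 4, 5, 6} and shift 1 has {}, leaving only 1.
Day 2, shift 4: day 2 has {1, 5} and shift 4 has {1, 2, 3, 4}, leaving only 6.
Day 3, shift 4: day 3 has {4} and shift 4 has {1, 2, 3, 4, 6}, leaving only 5.
Day 6, shift 3: day 6 has {1, 2, 6} and shift 3 has {1, 4, 5, 6}, leaving only 3.
Day 3, shift 3: day 3 has {4, 5} and shift 3 has {1, 3, 4, 5, 6}, leaving only 2.
Day 6, shift 6: day 6 has {1, 2, 3, 6} and shift 6 has {2, 5}, leaving only 4.
Day 2, shift 6: day 2 has {1, 5, 6} and shift 6 has {2, 4, 5}, leaving only 3.
Day 5, shift 6: day 5 has {1, 3, 5} and shift 6 has {2, 3, 4, 5}, leaving only 6.
Day 3 already has {2, 4, 5} and shift 6 already has {2, 3, 4, 5, 6}, so day 3, shift 6 must be 1.

1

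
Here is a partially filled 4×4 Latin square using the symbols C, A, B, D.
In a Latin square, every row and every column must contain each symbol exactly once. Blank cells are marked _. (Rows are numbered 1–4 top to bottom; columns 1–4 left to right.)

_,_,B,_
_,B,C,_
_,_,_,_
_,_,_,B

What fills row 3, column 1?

B

Row 3, column 1 is narrowed to {C, A, B, D}.
If it were C, propagating the remaining blanks reaches a contradiction.
If it were A, then row 4, column 1 would be left with no valid symbol.
If it were D, then row 4, column 1 would be left with no valid symbol.
So row 3, column 1 must be B.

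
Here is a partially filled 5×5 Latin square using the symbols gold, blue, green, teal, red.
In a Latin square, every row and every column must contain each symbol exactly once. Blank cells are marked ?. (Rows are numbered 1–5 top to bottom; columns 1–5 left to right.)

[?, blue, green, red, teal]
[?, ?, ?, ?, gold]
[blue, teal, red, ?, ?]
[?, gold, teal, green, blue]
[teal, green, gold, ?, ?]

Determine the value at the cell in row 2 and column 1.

green

Row 1, column 1: row 1 has {blue, green, teal, red} and column 1 has {blue, teal}, leaving only gold.
Row 2, column 2: row 2 has {gold} and column 2 has {gold, blue, green, teal}, leaving only red.
Row 2 already has {gold, red} and column 1 already has {gold, blue, teal}, so row 2, column 1 must be green.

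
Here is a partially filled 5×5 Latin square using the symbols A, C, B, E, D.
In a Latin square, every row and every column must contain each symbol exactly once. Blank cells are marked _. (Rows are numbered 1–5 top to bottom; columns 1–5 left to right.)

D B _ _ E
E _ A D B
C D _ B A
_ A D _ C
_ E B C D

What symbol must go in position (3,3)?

E

Row 3 already has {A, C, B, D} and column 3 already has {A, B, D}, so row 3, column 3 must be E.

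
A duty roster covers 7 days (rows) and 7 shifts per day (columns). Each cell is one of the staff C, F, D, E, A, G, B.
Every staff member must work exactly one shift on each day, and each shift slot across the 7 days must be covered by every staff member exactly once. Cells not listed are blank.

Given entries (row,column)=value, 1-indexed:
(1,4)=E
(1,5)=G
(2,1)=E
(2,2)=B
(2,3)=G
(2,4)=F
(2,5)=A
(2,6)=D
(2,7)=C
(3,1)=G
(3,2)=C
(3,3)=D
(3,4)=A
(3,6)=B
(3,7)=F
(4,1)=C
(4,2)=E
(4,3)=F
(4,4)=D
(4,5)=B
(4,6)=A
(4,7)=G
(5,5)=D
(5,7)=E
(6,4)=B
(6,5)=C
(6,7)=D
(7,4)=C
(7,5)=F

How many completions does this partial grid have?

Day 1, shift 1: eliminating its day and shift leaves {F, D, A, B}.
Day 1, shift 2: eliminating its day and shift leaves {F, D, A}.
Day 1, shift 3: eliminating its day and shift leaves {C, A, B}.
Day 1, shift 6: eliminating its day and shift leaves {C, F}.
Day 1, shift 7: eliminating its day and shift leaves {A, B}.
Day 3, shift 5: eliminating its day and shift leaves {E}.
Day 5, shift 1: eliminating its day and shift leaves {F, A, B}.
Day 5, shift 2: eliminating its day and shift leaves {F, A, G}.
Day 5, shift 3: eliminating its day and shift leaves {C, A, B}.
Day 5, shift 4: eliminating its day and shift leaves {G}.
Day 5, shift 6: eliminating its day and shift leaves {C, F, G}.
Day 6, shift 1: eliminating its day and shift leaves {F, A}.
Day 6, shift 2: eliminating its day and shift leaves {F, A, G}.
Day 6, shift 3: eliminating its day and shift leaves {E, A}.
Day 6, shift 6: eliminating its day and shift leaves {F, E, G}.
Day 7, shift 1: eliminating its day and shift leaves {D, A, B}.
Day 7, shift 2: eliminating its day and shift leaves {D, A, G}.
Day 7, shift 3: eliminating its day and shift leaves {E, A, B}.
Day 7, shift 6: eliminating its day and shift leaves {E, G}.
Day 7, shift 7: eliminating its day and shift leaves {A, B}.
Enumerating the assignments across these blanks that avoid any day or shift repeat gives 8 completions.

8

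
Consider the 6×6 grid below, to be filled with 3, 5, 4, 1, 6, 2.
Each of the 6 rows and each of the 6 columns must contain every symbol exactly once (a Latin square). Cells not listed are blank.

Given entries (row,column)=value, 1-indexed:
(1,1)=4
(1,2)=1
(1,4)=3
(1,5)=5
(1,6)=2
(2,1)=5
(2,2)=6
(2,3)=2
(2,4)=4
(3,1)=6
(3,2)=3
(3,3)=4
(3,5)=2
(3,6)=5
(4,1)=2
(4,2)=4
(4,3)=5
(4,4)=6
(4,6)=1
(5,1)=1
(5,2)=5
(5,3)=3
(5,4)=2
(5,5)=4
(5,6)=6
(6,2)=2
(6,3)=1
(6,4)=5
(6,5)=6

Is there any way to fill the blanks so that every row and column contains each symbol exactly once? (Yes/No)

No row or column among the givens repeats a symbol, and propagating forced cells runs into no contradiction.
One valid completion exists (for instance, 4 1 6 3 5 2 / 5 6 2 4 1 3 / 6 3 4 1 2 5 / 2 4 5 6 3 1 / 1 5 3 2 4 6 / 3 2 1 5 6 4).

Yes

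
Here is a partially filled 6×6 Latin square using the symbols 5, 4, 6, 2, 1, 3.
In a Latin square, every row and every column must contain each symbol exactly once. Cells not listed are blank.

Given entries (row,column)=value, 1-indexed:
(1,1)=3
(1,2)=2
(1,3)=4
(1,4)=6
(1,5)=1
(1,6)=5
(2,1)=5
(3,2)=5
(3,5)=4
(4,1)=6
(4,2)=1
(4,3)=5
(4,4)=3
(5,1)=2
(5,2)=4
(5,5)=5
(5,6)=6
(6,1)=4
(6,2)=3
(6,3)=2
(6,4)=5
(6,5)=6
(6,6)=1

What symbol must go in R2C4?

4

Row 2, column 2: row 2 has {5} and column 2 has {5, 4, 2, 1, 3}, leaving only 6.
Row 3, column 1: row 3 has {5, 4} and column 1 has {5, 4, 6, 2, 3}, leaving only 1.
Row 3, column 4: row 3 has {5, 4, 1} and column 4 has {5, 6, 3}, leaving only 2.
Row 3, column 6: row 3 has {5, 4, 2, 1} and column 6 has {5, 6, 1}, leaving only 3.
Row 3, column 3: row 3 has {5, 4, 2, 1, 3} and column 3 has {5, 4, 2}, leaving only 6.
Row 4, column 5: row 4 has {5, 6, 1, 3} and column 5 has {5, 4, 6, 1}, leaving only 2.
Row 2, column 5: row 2 has {5, 6} and column 5 has {5, 4, 6, 2, 1}, leaving only 3.
Row 2, column 3: row 2 has {5, 6, 3} and column 3 has {5, 4, 6, 2}, leaving only 1.
Row 2 already has {5, 6, 1, 3} and column 4 already has {5, 6, 2, 3}, so row 2, column 4 must be 4.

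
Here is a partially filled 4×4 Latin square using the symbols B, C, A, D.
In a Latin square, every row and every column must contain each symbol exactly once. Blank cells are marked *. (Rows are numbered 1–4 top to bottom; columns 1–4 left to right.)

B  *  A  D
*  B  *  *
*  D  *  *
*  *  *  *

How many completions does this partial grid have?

4

Row 1, column 2: eliminating its row and column leaves {C}.
Row 2, column 1: eliminating its row and column leaves {C, A, D}.
Row 2, column 3: eliminating its row and column leaves {C, D}.
Row 2, column 4: eliminating its row and column leaves {C, A}.
Row 3, column 1: eliminating its row and column leaves {C, A}.
Row 3, column 3: eliminating its row and column leaves {B, C}.
Row 3, column 4: eliminating its row and column leaves {B, C, A}.
Row 4, column 1: eliminating its row and column leaves {C, A, D}.
Row 4, column 2: eliminating its row and column leaves {C, A}.
Row 4, column 3: eliminating its row and column leaves {B, C, D}.
Row 4, column 4: eliminating its row and column leaves {B, C, A}.
Enumerating the assignments across these blanks that avoid any row or column repeat gives 4 completions.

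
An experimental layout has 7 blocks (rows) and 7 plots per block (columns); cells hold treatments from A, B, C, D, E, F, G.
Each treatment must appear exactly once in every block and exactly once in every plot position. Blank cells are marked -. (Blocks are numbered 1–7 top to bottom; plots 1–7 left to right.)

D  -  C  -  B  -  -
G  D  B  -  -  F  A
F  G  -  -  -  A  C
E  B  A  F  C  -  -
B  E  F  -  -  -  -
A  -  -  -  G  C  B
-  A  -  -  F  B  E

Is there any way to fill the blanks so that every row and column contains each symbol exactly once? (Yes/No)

Block 1, plot 2: block 1 has {B, C, D} and plot 2 has {A, B, D, E, G}, so it must be F.
Now block 6, plot 2: block 6 together with plot 2 already contain {A, B, C, D, E, F, G} — every symbol — so nothing can go there. The grid has no valid completion.

No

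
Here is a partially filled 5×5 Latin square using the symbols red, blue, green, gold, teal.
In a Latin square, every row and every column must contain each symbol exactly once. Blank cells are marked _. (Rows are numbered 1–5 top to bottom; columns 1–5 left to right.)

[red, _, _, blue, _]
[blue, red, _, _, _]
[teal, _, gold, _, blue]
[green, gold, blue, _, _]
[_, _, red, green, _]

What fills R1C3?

Row 3, column 2: row 3 has {blue, gold, teal} and column 2 has {red, gold}, leaving only green.
Row 1, column 2: row 1 has {red, blue} and column 2 has {red, green, gold}, leaving only teal.
Row 1 already has {red, blue, teal} and column 3 already has {red, blue, gold}, so row 1, column 3 must be green.

green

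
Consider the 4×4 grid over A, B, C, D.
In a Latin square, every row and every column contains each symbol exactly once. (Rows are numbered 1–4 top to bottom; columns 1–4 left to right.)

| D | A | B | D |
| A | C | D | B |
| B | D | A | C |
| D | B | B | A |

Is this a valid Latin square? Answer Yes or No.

No

Row 4 contains B twice (at columns 2 and 3); row 1 is also not a permutation.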